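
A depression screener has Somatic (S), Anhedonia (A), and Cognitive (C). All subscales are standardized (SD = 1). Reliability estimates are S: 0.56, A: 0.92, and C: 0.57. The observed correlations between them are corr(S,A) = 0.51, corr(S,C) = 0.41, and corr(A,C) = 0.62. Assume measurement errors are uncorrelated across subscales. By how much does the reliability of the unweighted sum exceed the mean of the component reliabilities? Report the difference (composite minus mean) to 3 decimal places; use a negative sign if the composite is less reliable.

0.160

Var(sum) = 3 + 3.08 = 6.08; true-score variance = 2.05 + 3.08 = 5.13; composite reliability = 0.8438.
Mean component reliability = 0.6833.
Difference = 0.8438 − 0.6833 = 0.160.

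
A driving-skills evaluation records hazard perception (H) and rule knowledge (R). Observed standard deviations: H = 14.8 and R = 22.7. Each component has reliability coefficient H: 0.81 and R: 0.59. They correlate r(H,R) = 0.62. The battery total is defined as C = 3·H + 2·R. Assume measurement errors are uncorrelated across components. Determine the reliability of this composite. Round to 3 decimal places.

Var(C) = 3²·14.8² + 2²·22.7² + 2·[6·14.8·22.7·0.62] = 4032.52 + 2499.54 = 6532.06.
Because errors are independent across components, Cov(Tᵢ,Tⱼ) = Cov(Xᵢ,Xⱼ); the off-diagonal part of the true-score variance is the same as above.
True-score variance = [3²·14.8²·0.81 + 2²·22.7²·0.59] + 2499.54 = 2812.89 + 2499.54 = 5312.43.
Reliability = 5312.43 / 6532.06 = 0.813.

0.813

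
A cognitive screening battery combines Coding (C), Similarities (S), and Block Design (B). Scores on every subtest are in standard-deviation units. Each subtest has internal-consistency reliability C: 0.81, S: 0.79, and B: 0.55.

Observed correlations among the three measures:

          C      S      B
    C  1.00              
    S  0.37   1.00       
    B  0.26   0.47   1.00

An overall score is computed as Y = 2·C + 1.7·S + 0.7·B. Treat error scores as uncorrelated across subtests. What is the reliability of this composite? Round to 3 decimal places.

0.865

Var(Y) = 2² + 1.7² + 0.7² + 2·[3.4·0.37 + 1.4·0.26 + 1.19·0.47] = 7.38 + 4.3626 = 11.7426.
Under uncorrelated errors the observed covariances equal the true-score covariances, so only the own-variance terms attenuate.
True-score variance = [2²·0.81 + 1.7²·0.79 + 0.7²·0.55] + 4.3626 = 5.7926 + 4.3626 = 10.1552.
Reliability = 10.1552 / 11.7426 = 0.865.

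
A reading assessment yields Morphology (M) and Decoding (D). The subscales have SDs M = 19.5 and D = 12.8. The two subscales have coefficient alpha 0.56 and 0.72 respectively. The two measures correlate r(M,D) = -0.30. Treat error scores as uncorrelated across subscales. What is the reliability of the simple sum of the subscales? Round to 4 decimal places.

Var(M+D) = 19.5² + 12.8² + 2·[19.5·12.8·(-0.30)] = 544.09 − 149.76 = 394.33.
Under uncorrelated errors the observed covariances equal the true-score covariances, so only the own-variance terms attenuate.
True-score variance = [19.5²·0.56 + 12.8²·0.72] − 149.76 = 330.905 − 149.76 = 181.145.
Reliability = 181.145 / 394.33 = 0.4594.

0.4594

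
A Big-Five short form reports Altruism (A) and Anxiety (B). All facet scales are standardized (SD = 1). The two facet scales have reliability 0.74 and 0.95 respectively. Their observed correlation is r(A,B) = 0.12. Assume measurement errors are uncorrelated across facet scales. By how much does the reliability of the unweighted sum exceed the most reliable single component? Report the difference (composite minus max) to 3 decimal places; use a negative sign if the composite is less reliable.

Var(sum) = 2 + 0.24 = 2.24; true-score variance = 1.69 + 0.24 = 1.93; composite reliability = 0.8616.
Max component reliability = 0.9500.
Difference = 0.8616 − 0.9500 = -0.088.

-0.088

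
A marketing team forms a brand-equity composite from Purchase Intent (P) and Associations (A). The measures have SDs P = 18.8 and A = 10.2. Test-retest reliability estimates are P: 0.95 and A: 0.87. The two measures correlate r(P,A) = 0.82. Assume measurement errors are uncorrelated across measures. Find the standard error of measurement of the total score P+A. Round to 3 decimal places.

Var(total) = 457.48 + 314.486 = 771.966.
True-score variance = 426.283 + 314.486 = 740.769, so reliability = 0.9596.
Error variance = 771.966 − 740.769 = 31.1972; SEM = √31.1972 = 5.585.

5.585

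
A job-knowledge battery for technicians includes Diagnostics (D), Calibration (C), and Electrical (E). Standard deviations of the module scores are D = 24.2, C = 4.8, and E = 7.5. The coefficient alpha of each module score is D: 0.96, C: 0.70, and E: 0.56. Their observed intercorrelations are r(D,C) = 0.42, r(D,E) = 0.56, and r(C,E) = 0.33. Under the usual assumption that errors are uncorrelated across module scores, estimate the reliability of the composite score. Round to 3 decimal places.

Var(D+C+E) = 24.2² + 4.8² + 7.5² + 2·[24.2·4.8·0.42 + 24.2·7.5·0.56 + 4.8·7.5·0.33] = 664.93 + 324.614 = 989.544.
Because errors are independent across components, Cov(Tᵢ,Tⱼ) = Cov(Xᵢ,Xⱼ); the off-diagonal part of the true-score variance is the same as above.
True-score variance = [24.2²·0.96 + 4.8²·0.70 + 7.5²·0.56] + 324.614 = 609.842 + 324.614 = 934.457.
Reliability = 934.457 / 989.544 = 0.944.

0.944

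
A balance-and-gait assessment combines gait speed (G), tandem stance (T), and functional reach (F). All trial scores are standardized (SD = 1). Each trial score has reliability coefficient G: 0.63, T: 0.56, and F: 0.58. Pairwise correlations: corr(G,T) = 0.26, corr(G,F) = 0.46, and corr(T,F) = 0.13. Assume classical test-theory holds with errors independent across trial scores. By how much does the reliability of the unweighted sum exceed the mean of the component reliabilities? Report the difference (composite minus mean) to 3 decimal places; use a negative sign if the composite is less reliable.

0.148

Var(sum) = 3 + 1.7 = 4.7; true-score variance = 1.77 + 1.7 = 3.47; composite reliability = 0.7383.
Mean component reliability = 0.5900.
Difference = 0.7383 − 0.5900 = 0.148.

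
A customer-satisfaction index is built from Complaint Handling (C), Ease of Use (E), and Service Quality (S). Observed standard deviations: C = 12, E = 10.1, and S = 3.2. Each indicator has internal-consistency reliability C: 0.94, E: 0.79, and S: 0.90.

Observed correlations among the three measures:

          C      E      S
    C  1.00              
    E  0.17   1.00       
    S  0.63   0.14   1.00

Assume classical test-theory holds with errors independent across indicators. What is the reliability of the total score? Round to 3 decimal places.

0.912

Var(C+E+S) = 12² + 10.1² + 3.2² + 2·[12·10.1·0.17 + 12·3.2·0.63 + 10.1·3.2·0.14] = 256.25 + 98.6416 = 354.892.
Under uncorrelated errors the observed covariances equal the true-score covariances, so only the own-variance terms attenuate.
True-score variance = [12²·0.94 + 10.1²·0.79 + 3.2²·0.90] + 98.6416 = 225.164 + 98.6416 = 323.805.
Reliability = 323.805 / 354.892 = 0.912.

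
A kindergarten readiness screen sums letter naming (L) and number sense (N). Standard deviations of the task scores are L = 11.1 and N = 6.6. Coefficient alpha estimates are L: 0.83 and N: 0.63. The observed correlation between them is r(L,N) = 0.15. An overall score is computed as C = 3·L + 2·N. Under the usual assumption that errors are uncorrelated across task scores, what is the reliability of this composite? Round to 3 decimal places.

0.821

Var(C) = 3²·11.1² + 2²·6.6² + 2·[6·11.1·6.6·0.15] = 1283.13 + 131.868 = 1415.
Because errors are independent across components, Cov(Tᵢ,Tⱼ) = Cov(Xᵢ,Xⱼ); the off-diagonal part of the true-score variance is the same as above.
True-score variance = [3²·11.1²·0.83 + 2²·6.6²·0.63] + 131.868 = 1030.15 + 131.868 = 1162.02.
Reliability = 1162.02 / 1415 = 0.821.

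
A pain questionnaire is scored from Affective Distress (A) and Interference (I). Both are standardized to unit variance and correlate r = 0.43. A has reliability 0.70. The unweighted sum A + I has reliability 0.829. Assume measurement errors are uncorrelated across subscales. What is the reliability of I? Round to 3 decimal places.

Var(A+I) = 2 + 2·0.43 = 2.860.
True-score variance = ρ_A + ρ_I + 2·0.43, so 0.829 = (0.70 + ρ_I + 0.86) / 2.860.
ρ_I = 0.829·2.860 − 0.70 − 0.86 = 0.811.

0.811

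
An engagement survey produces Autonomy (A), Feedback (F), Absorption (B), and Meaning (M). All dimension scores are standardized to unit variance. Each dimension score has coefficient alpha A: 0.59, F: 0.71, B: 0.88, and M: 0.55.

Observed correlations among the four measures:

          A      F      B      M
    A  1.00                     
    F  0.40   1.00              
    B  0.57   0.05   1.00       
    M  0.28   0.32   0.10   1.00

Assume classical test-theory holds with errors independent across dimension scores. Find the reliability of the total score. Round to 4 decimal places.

Var(A+F+B+M) = 4 + 2·[0.40 + 0.57 + 0.28 + 0.05 + 0.32 + 0.10] = 4 + 3.44 = 7.44.
Because errors are independent across components, Cov(Tᵢ,Tⱼ) = Cov(Xᵢ,Xⱼ); the off-diagonal part of the true-score variance is the same as above.
True-score variance = [0.59 + 0.71 + 0.88 + 0.55] + 3.44 = 2.73 + 3.44 = 6.17.
Reliability = 6.17 / 7.44 = 0.8293.

0.8293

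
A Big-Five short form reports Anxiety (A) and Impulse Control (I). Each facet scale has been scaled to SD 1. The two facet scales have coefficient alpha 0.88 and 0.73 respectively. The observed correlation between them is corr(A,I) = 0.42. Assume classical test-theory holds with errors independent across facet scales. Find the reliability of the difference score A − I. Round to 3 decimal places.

0.664

Var(A−I) = 1 + 1 − 2·0.42 = 2 − 0.84 = 1.16.
Because errors are independent across components, Cov(Tᵢ,Tⱼ) = Cov(Xᵢ,Xⱼ); the off-diagonal part of the true-score variance is the same as above.
True-score variance = [0.88 + 0.73] − 0.84 = 1.61 − 0.84 = 0.77.
Reliability = 0.77 / 1.16 = 0.664.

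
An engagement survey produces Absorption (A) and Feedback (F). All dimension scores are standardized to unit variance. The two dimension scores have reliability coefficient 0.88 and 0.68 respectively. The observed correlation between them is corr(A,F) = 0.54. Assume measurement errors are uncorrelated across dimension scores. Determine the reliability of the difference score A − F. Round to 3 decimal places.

0.522

Var(A−F) = 1 + 1 − 2·0.54 = 2 − 1.08 = 0.92.
With uncorrelated errors the cross-covariances are all true-score covariance, so they carry over unchanged; only the diagonal terms shrink to ρᵢσᵢ².
True-score variance = [0.88 + 0.68] − 1.08 = 1.56 − 1.08 = 0.48.
Reliability = 0.48 / 0.92 = 0.522.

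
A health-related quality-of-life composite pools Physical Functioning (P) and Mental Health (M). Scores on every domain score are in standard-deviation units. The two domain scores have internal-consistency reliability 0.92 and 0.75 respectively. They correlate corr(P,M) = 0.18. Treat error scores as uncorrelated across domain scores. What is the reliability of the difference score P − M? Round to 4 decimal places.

Var(P−M) = 1 + 1 − 2·0.18 = 2 − 0.36 = 1.64.
With uncorrelated errors the cross-covariances are all true-score covariance, so they carry over unchanged; only the diagonal terms shrink to ρᵢσᵢ².
True-score variance = [0.92 + 0.75] − 0.36 = 1.67 − 0.36 = 1.31.
Reliability = 1.31 / 1.64 = 0.7988.

0.7988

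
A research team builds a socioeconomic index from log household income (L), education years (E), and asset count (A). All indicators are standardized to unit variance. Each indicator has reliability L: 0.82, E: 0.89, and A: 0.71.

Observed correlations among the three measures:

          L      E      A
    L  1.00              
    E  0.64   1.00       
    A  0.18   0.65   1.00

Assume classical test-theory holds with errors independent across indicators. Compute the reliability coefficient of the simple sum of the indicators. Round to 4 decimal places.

0.9024

Var(L+E+A) = 3 + 2·[0.64 + 0.18 + 0.65] = 3 + 2.94 = 5.94.
Under uncorrelated errors the observed covariances equal the true-score covariances, so only the own-variance terms attenuate.
True-score variance = [0.82 + 0.89 + 0.71] + 2.94 = 2.42 + 2.94 = 5.36.
Reliability = 5.36 / 5.94 = 0.9024.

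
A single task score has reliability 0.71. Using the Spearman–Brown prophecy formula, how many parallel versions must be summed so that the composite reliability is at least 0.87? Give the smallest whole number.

k ≥ ρ*(1−ρ₁)/(ρ₁(1−ρ*)) = 0.87·0.29 / (0.71·0.13) = 2.733.
Smallest integer k = 3.

3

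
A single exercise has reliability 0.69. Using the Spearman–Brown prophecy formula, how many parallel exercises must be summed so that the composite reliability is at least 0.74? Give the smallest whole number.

2

k ≥ ρ*(1−ρ₁)/(ρ₁(1−ρ*)) = 0.74·0.31 / (0.69·0.26) = 1.279.
Smallest integer k = 2.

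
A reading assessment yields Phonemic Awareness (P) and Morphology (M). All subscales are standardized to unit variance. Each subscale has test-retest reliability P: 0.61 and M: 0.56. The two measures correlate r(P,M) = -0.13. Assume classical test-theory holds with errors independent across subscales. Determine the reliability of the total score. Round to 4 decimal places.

0.5230

Var(P+M) = 2 + 2·[(-0.13)] = 2 − 0.26 = 1.74.
Under uncorrelated errors the observed covariances equal the true-score covariances, so only the own-variance terms attenuate.
True-score variance = [0.61 + 0.56] − 0.26 = 1.17 − 0.26 = 0.91.
Reliability = 0.91 / 1.74 = 0.5230.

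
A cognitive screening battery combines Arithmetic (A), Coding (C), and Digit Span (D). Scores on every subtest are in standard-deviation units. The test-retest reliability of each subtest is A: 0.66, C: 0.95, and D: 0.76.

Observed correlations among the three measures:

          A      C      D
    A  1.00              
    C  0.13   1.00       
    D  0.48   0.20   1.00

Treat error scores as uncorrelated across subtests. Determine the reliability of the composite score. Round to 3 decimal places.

0.864

Var(A+C+D) = 3 + 2·[0.13 + 0.48 + 0.20] = 3 + 1.62 = 4.62.
Because errors are independent across components, Cov(Tᵢ,Tⱼ) = Cov(Xᵢ,Xⱼ); the off-diagonal part of the true-score variance is the same as above.
True-score variance = [0.66 + 0.95 + 0.76] + 1.62 = 2.37 + 1.62 = 3.99.
Reliability = 3.99 / 4.62 = 0.864.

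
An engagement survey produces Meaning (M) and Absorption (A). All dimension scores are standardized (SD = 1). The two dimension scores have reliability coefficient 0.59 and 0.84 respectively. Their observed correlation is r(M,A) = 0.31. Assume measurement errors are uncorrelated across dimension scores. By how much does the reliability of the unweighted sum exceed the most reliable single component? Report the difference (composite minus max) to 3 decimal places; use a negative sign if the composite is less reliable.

-0.058

Var(sum) = 2 + 0.62 = 2.62; true-score variance = 1.43 + 0.62 = 2.05; composite reliability = 0.7824.
Max component reliability = 0.8400.
Difference = 0.7824 − 0.8400 = -0.058.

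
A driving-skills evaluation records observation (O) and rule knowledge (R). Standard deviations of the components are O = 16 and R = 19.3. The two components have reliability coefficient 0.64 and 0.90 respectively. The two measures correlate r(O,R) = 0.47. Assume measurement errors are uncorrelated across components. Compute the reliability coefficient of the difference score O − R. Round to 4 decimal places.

0.6174

Var(O−R) = 16² + 19.3² − 2·16·19.3·0.47 = 628.49 − 290.272 = 338.218.
With uncorrelated errors the cross-covariances are all true-score covariance, so they carry over unchanged; only the diagonal terms shrink to ρᵢσᵢ².
True-score variance = [16²·0.64 + 19.3²·0.90] − 290.272 = 499.081 − 290.272 = 208.809.
Reliability = 208.809 / 338.218 = 0.6174.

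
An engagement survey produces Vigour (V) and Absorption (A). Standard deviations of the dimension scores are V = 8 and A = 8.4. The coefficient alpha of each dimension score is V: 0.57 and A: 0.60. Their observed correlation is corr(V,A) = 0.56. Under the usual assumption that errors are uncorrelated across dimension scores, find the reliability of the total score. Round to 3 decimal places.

0.734

Var(V+A) = 8² + 8.4² + 2·[8·8.4·0.56] = 134.56 + 75.264 = 209.824.
Because errors are independent across components, Cov(Tᵢ,Tⱼ) = Cov(Xᵢ,Xⱼ); the off-diagonal part of the true-score variance is the same as above.
True-score variance = [8²·0.57 + 8.4²·0.60] + 75.264 = 78.816 + 75.264 = 154.08.
Reliability = 154.08 / 209.824 = 0.734.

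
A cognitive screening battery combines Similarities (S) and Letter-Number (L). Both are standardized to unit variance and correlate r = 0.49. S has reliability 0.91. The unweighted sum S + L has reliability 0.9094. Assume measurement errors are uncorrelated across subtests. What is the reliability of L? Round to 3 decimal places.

0.820

Var(S+L) = 2 + 2·0.49 = 2.980.
True-score variance = ρ_S + ρ_L + 2·0.49, so 0.9094 = (0.91 + ρ_L + 0.98) / 2.980.
ρ_L = 0.9094·2.980 − 0.91 − 0.98 = 0.820.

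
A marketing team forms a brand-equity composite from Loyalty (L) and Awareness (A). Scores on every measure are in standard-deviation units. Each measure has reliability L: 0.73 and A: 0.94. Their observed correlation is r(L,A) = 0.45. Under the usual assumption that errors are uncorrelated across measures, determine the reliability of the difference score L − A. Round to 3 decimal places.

0.700

Var(L−A) = 1 + 1 − 2·0.45 = 2 − 0.9 = 1.1.
Under uncorrelated errors the observed covariances equal the true-score covariances, so only the own-variance terms attenuate.
True-score variance = [0.73 + 0.94] − 0.9 = 1.67 − 0.9 = 0.77.
Reliability = 0.77 / 1.1 = 0.700.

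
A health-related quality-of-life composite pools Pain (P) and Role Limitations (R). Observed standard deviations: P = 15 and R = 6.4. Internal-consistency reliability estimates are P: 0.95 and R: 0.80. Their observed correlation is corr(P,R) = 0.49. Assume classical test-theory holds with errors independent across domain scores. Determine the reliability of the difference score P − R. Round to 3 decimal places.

Var(P−R) = 15² + 6.4² − 2·15·6.4·0.49 = 265.96 − 94.08 = 171.88.
Under uncorrelated errors the observed covariances equal the true-score covariances, so only the own-variance terms attenuate.
True-score variance = [15²·0.95 + 6.4²·0.80] − 94.08 = 246.518 − 94.08 = 152.438.
Reliability = 152.438 / 171.88 = 0.887.

0.887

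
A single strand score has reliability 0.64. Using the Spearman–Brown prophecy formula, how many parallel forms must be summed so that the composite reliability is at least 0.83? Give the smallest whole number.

k ≥ ρ*(1−ρ₁)/(ρ₁(1−ρ*)) = 0.83·0.36 / (0.64·0.17) = 2.746.
Smallest integer k = 3.

3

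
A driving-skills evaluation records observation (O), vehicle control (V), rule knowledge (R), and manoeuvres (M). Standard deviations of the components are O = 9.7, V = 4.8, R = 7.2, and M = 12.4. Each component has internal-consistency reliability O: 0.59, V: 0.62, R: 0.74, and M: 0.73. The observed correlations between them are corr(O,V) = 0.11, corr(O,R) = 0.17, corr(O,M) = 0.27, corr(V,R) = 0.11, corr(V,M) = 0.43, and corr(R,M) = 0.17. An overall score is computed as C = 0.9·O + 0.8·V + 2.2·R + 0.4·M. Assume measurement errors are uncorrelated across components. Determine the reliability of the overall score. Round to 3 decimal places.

0.783

Var(C) = 0.9²·9.7² + 0.8²·4.8² + 2.2²·7.2² + 0.4²·12.4² + 2·[0.72·9.7·4.8·0.11 + 1.98·9.7·7.2·0.17 + 0.36·9.7·12.4·0.27 + 1.76·4.8·7.2·0.11 + 0.32·4.8·12.4·0.43 + 0.88·7.2·12.4·0.17] = 366.466 + 134.248 = 500.714.
Under uncorrelated errors the observed covariances equal the true-score covariances, so only the own-variance terms attenuate.
True-score variance = [0.9²·9.7²·0.59 + 0.8²·4.8²·0.62 + 2.2²·7.2²·0.74 + 0.4²·12.4²·0.73] + 134.248 = 257.737 + 134.248 = 391.985.
Reliability = 391.985 / 500.714 = 0.783.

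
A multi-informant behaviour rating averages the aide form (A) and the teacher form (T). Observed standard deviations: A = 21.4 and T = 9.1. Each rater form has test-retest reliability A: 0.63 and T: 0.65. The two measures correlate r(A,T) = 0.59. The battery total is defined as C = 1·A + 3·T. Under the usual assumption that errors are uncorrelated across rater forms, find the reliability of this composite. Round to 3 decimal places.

0.773

Var(C) = 21.4² + 3²·9.1² + 2·[3·21.4·9.1·0.59] = 1203.25 + 689.38 = 1892.63.
Because errors are independent across components, Cov(Tᵢ,Tⱼ) = Cov(Xᵢ,Xⱼ); the off-diagonal part of the true-score variance is the same as above.
True-score variance = [21.4²·0.63 + 3²·9.1²·0.65] + 689.38 = 772.953 + 689.38 = 1462.33.
Reliability = 1462.33 / 1892.63 = 0.773.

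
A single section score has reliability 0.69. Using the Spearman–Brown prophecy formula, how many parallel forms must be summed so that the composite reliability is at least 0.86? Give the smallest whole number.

k ≥ ρ*(1−ρ₁)/(ρ₁(1−ρ*)) = 0.86·0.31 / (0.69·0.14) = 2.760.
Smallest integer k = 3.

3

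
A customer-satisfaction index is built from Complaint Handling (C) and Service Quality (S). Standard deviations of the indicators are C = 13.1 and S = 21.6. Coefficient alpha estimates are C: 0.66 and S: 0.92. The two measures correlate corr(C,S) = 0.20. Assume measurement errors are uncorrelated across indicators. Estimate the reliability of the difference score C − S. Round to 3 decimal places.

0.818

Var(C−S) = 13.1² + 21.6² − 2·13.1·21.6·0.20 = 638.17 − 113.184 = 524.986.
Because errors are independent across components, Cov(Tᵢ,Tⱼ) = Cov(Xᵢ,Xⱼ); the off-diagonal part of the true-score variance is the same as above.
True-score variance = [13.1²·0.66 + 21.6²·0.92] − 113.184 = 542.498 − 113.184 = 429.314.
Reliability = 429.314 / 524.986 = 0.818.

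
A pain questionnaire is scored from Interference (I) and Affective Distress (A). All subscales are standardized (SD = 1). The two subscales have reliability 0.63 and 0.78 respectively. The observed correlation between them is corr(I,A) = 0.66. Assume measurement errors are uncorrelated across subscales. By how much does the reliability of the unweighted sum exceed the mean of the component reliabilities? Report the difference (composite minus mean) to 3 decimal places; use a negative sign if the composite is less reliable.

Var(sum) = 2 + 1.32 = 3.32; true-score variance = 1.41 + 1.32 = 2.73; composite reliability = 0.8223.
Mean component reliability = 0.7050.
Difference = 0.8223 − 0.7050 = 0.117.

0.117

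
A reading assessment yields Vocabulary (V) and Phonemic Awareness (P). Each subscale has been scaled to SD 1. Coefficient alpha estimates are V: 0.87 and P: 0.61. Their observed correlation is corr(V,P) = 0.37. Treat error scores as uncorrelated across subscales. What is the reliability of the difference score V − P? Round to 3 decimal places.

0.587

Var(V−P) = 1 + 1 − 2·0.37 = 2 − 0.74 = 1.26.
Under uncorrelated errors the observed covariances equal the true-score covariances, so only the own-variance terms attenuate.
True-score variance = [0.87 + 0.61] − 0.74 = 1.48 − 0.74 = 0.74.
Reliability = 0.74 / 1.26 = 0.587.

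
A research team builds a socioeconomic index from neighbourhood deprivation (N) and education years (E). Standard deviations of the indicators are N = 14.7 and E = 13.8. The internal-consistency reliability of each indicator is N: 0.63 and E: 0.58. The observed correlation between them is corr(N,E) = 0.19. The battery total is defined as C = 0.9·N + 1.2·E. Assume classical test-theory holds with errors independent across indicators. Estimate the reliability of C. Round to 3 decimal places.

0.662

Var(C) = 0.9²·14.7² + 1.2²·13.8² + 2·[1.08·14.7·13.8·0.19] = 449.267 + 83.2537 = 532.52.
Under uncorrelated errors the observed covariances equal the true-score covariances, so only the own-variance terms attenuate.
True-score variance = [0.9²·14.7²·0.63 + 1.2²·13.8²·0.58] + 83.2537 = 269.326 + 83.2537 = 352.58.
Reliability = 352.58 / 532.52 = 0.662.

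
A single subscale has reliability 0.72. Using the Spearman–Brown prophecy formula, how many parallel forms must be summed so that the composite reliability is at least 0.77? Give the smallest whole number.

2

k ≥ ρ*(1−ρ₁)/(ρ₁(1−ρ*)) = 0.77·0.28 / (0.72·0.23) = 1.302.
Smallest integer k = 2.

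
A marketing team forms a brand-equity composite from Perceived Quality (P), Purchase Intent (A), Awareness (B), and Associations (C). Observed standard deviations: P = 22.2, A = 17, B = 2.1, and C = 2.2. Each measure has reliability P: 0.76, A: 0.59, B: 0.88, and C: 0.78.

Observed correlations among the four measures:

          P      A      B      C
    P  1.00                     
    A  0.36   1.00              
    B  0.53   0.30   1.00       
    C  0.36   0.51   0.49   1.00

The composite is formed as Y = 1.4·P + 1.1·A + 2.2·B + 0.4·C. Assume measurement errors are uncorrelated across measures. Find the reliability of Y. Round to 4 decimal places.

0.8111

Var(Y) = 1.4²·22.2² + 1.1²·17² + 2.2²·2.1² + 0.4²·2.2² + 2·[1.54·22.2·17·0.36 + 3.08·22.2·2.1·0.53 + 0.56·22.2·2.2·0.36 + 2.42·17·2.1·0.30 + 0.44·17·2.2·0.51 + 0.88·2.1·2.2·0.49] = 1337.78 + 662.964 = 2000.74.
Because errors are independent across components, Cov(Tᵢ,Tⱼ) = Cov(Xᵢ,Xⱼ); the off-diagonal part of the true-score variance is the same as above.
True-score variance = [1.4²·22.2²·0.76 + 1.1²·17²·0.59 + 2.2²·2.1²·0.88 + 0.4²·2.2²·0.78] + 662.964 = 959.839 + 662.964 = 1622.8.
Reliability = 1622.8 / 2000.74 = 0.8111.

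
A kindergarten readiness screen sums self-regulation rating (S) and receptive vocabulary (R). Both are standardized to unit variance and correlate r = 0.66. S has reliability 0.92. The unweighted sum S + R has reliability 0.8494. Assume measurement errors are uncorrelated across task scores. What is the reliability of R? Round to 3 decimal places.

Var(S+R) = 2 + 2·0.66 = 3.320.
True-score variance = ρ_S + ρ_R + 2·0.66, so 0.8494 = (0.92 + ρ_R + 1.32) / 3.320.
ρ_R = 0.8494·3.320 − 0.92 − 1.32 = 0.580.

0.580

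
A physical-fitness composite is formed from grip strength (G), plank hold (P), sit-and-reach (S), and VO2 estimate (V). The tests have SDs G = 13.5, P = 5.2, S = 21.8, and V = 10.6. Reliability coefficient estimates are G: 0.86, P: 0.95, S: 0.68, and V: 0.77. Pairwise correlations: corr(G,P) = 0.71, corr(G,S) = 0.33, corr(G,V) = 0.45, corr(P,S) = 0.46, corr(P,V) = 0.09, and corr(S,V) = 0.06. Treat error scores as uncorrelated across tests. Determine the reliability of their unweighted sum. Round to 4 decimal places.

Var(G+P+S+V) = 13.5² + 5.2² + 21.8² + 10.6² + 2·[13.5·5.2·0.71 + 13.5·21.8·0.33 + 13.5·10.6·0.45 + 5.2·21.8·0.46 + 5.2·10.6·0.09 + 21.8·10.6·0.06] = 796.89 + 564.654 = 1361.54.
With uncorrelated errors the cross-covariances are all true-score covariance, so they carry over unchanged; only the diagonal terms shrink to ρᵢσᵢ².
True-score variance = [13.5²·0.86 + 5.2²·0.95 + 21.8²·0.68 + 10.6²·0.77] + 564.654 = 592.103 + 564.654 = 1156.76.
Reliability = 1156.76 / 1361.54 = 0.8496.

0.8496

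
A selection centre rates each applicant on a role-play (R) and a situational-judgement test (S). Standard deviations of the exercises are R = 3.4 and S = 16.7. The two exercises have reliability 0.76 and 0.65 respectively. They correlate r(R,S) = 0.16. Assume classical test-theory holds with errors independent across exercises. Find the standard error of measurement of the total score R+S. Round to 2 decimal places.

10.02

Var(total) = 290.45 + 18.1696 = 308.62.
True-score variance = 190.064 + 18.1696 = 208.234, so reliability = 0.6747.
Error variance = 308.62 − 208.234 = 100.386; SEM = √100.386 = 10.02.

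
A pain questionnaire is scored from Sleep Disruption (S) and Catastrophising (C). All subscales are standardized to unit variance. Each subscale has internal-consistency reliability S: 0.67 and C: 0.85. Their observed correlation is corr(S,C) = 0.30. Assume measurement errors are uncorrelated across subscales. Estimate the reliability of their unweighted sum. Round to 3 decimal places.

0.815

Var(S+C) = 2 + 2·[0.30] = 2 + 0.6 = 2.6.
Under uncorrelated errors the observed covariances equal the true-score covariances, so only the own-variance terms attenuate.
True-score variance = [0.67 + 0.85] + 0.6 = 1.52 + 0.6 = 2.12.
Reliability = 2.12 / 2.6 = 0.815.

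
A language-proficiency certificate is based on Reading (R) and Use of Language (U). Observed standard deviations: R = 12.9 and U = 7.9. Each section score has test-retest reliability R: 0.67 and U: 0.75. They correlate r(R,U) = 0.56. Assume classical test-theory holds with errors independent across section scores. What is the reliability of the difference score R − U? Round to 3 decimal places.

0.385

Var(R−U) = 12.9² + 7.9² − 2·12.9·7.9·0.56 = 228.82 − 114.139 = 114.681.
With uncorrelated errors the cross-covariances are all true-score covariance, so they carry over unchanged; only the diagonal terms shrink to ρᵢσᵢ².
True-score variance = [12.9²·0.67 + 7.9²·0.75] − 114.139 = 158.302 − 114.139 = 44.163.
Reliability = 44.163 / 114.681 = 0.385.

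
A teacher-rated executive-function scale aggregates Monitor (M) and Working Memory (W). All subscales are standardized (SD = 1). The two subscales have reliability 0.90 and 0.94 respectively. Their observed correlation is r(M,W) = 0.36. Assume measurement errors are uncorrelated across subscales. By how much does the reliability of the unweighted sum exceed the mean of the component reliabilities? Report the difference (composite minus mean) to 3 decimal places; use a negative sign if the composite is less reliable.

Var(sum) = 2 + 0.72 = 2.72; true-score variance = 1.84 + 0.72 = 2.56; composite reliability = 0.9412.
Mean component reliability = 0.9200.
Difference = 0.9412 − 0.9200 = 0.021.

0.021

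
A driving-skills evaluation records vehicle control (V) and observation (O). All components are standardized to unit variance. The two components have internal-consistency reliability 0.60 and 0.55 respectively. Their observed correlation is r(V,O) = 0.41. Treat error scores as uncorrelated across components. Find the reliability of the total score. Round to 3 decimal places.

0.699

Var(V+O) = 2 + 2·[0.41] = 2 + 0.82 = 2.82.
Because errors are independent across components, Cov(Tᵢ,Tⱼ) = Cov(Xᵢ,Xⱼ); the off-diagonal part of the true-score variance is the same as above.
True-score variance = [0.60 + 0.55] + 0.82 = 1.15 + 0.82 = 1.97.
Reliability = 1.97 / 2.82 = 0.699.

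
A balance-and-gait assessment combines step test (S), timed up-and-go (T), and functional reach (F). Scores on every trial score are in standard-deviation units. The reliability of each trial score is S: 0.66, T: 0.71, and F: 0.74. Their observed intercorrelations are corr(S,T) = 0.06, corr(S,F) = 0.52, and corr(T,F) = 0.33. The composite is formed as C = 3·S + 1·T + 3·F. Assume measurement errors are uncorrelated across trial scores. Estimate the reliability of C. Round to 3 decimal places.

0.815

Var(C) = 3² + 1 + 3² + 2·[3·0.06 + 9·0.52 + 3·0.33] = 19 + 11.7 = 30.7.
Because errors are independent across components, Cov(Tᵢ,Tⱼ) = Cov(Xᵢ,Xⱼ); the off-diagonal part of the true-score variance is the same as above.
True-score variance = [3²·0.66 + 0.71 + 3²·0.74] + 11.7 = 13.31 + 11.7 = 25.01.
Reliability = 25.01 / 30.7 = 0.815.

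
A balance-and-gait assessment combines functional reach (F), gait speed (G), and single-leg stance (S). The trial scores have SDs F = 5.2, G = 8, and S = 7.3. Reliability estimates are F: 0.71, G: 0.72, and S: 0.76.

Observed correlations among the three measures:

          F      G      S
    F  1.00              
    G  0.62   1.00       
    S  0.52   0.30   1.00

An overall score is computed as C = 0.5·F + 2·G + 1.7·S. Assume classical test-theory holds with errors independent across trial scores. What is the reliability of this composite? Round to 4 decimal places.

Var(C) = 0.5²·5.2² + 2²·8² + 1.7²·7.3² + 2·[5.2·8·0.62 + 0.85·5.2·7.3·0.52 + 3.4·8·7.3·0.30] = 416.768 + 204.277 = 621.045.
With uncorrelated errors the cross-covariances are all true-score covariance, so they carry over unchanged; only the diagonal terms shrink to ρᵢσᵢ².
True-score variance = [0.5²·5.2²·0.71 + 2²·8²·0.72 + 1.7²·7.3²·0.76] + 204.277 = 306.166 + 204.277 = 510.442.
Reliability = 510.442 / 621.045 = 0.8219.

0.8219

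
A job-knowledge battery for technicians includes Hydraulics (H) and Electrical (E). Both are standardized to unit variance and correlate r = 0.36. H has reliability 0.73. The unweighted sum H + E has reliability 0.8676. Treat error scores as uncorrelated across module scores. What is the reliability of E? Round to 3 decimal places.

Var(H+E) = 2 + 2·0.36 = 2.720.
True-score variance = ρ_H + ρ_E + 2·0.36, so 0.8676 = (0.73 + ρ_E + 0.72) / 2.720.
ρ_E = 0.8676·2.720 − 0.73 − 0.72 = 0.910.

0.910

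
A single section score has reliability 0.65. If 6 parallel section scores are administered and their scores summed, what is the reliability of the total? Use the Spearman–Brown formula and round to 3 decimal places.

0.918

ρ_k = kρ / (1 + (k−1)ρ) = 6·0.65 / (1 + 5·0.65) = 3.900 / 4.250 = 0.918.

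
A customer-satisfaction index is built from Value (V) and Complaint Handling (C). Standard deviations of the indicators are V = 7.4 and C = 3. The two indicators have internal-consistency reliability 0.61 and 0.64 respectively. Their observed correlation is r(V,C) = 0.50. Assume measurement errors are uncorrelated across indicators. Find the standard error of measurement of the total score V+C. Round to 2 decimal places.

4.96

Var(total) = 63.76 + 22.2 = 85.96.
True-score variance = 39.1636 + 22.2 = 61.3636, so reliability = 0.7139.
Error variance = 85.96 − 61.3636 = 24.5964; SEM = √24.5964 = 4.96.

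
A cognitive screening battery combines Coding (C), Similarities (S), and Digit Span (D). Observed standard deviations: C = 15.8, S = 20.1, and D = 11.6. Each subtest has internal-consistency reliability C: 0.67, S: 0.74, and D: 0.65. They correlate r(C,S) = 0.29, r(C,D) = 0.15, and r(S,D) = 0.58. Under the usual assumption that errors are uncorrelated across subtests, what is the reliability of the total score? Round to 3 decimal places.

Var(C+S+D) = 15.8² + 20.1² + 11.6² + 2·[15.8·20.1·0.29 + 15.8·11.6·0.15 + 20.1·11.6·0.58] = 788.21 + 509.646 = 1297.86.
Because errors are independent across components, Cov(Tᵢ,Tⱼ) = Cov(Xᵢ,Xⱼ); the off-diagonal part of the true-score variance is the same as above.
True-score variance = [15.8²·0.67 + 20.1²·0.74 + 11.6²·0.65] + 509.646 = 553.69 + 509.646 = 1063.34.
Reliability = 1063.34 / 1297.86 = 0.819.

0.819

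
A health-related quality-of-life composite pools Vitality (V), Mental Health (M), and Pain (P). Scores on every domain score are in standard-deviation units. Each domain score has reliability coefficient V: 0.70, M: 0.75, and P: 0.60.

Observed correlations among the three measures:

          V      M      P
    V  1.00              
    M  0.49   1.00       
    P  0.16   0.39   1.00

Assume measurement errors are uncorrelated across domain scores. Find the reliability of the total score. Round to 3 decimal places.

0.813

Var(V+M+P) = 3 + 2·[0.49 + 0.16 + 0.39] = 3 + 2.08 = 5.08.
With uncorrelated errors the cross-covariances are all true-score covariance, so they carry over unchanged; only the diagonal terms shrink to ρᵢσᵢ².
True-score variance = [0.70 + 0.75 + 0.60] + 2.08 = 2.05 + 2.08 = 4.13.
Reliability = 4.13 / 5.08 = 0.813.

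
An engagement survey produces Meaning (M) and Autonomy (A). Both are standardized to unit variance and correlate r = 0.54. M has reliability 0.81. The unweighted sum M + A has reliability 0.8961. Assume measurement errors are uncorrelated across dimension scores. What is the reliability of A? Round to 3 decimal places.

0.870

Var(M+A) = 2 + 2·0.54 = 3.080.
True-score variance = ρ_M + ρ_A + 2·0.54, so 0.8961 = (0.81 + ρ_A + 1.08) / 3.080.
ρ_A = 0.8961·3.080 − 0.81 − 1.08 = 0.870.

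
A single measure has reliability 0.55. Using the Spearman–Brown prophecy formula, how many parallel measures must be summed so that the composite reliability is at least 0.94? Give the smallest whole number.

13

k ≥ ρ*(1−ρ₁)/(ρ₁(1−ρ*)) = 0.94·0.45 / (0.55·0.06) = 12.818.
Smallest integer k = 13.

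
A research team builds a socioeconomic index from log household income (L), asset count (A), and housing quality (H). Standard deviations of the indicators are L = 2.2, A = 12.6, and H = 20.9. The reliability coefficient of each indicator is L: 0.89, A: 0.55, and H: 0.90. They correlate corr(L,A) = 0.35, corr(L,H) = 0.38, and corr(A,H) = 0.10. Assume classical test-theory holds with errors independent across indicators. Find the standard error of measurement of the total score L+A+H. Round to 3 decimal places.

10.754

Var(total) = 600.41 + 107.017 = 707.427.
True-score variance = 484.755 + 107.017 = 591.771, so reliability = 0.8365.
Error variance = 707.427 − 591.771 = 115.655; SEM = √115.655 = 10.754.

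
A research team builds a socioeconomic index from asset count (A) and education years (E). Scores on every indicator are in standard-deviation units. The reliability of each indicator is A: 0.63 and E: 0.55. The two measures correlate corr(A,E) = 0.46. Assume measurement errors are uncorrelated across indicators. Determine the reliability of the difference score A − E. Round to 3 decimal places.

0.241

Var(A−E) = 1 + 1 − 2·0.46 = 2 − 0.92 = 1.08.
Because errors are independent across components, Cov(Tᵢ,Tⱼ) = Cov(Xᵢ,Xⱼ); the off-diagonal part of the true-score variance is the same as above.
True-score variance = [0.63 + 0.55] − 0.92 = 1.18 − 0.92 = 0.26.
Reliability = 0.26 / 1.08 = 0.241.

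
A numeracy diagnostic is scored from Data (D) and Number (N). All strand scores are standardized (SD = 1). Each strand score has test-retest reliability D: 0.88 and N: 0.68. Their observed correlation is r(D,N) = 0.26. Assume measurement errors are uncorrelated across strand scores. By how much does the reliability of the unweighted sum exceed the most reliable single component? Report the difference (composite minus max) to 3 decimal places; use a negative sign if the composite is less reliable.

-0.055

Var(sum) = 2 + 0.52 = 2.52; true-score variance = 1.56 + 0.52 = 2.08; composite reliability = 0.8254.
Max component reliability = 0.8800.
Difference = 0.8254 − 0.8800 = -0.055.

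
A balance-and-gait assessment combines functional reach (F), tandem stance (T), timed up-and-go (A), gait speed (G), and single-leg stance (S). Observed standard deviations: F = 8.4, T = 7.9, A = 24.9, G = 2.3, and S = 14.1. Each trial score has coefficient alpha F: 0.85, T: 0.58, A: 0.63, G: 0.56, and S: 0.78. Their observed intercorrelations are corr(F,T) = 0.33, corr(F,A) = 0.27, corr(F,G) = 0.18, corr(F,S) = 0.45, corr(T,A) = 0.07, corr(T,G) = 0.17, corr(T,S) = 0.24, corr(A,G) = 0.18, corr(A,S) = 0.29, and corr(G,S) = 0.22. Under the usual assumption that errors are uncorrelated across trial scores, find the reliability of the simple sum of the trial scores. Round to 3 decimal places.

Var(F+T+A+G+S) = 8.4² + 7.9² + 24.9² + 2.3² + 14.1² + 2·[8.4·7.9·0.33 + 8.4·24.9·0.27 + 8.4·2.3·0.18 + 8.4·14.1·0.45 + 7.9·24.9·0.07 + 7.9·2.3·0.17 + 7.9·14.1·0.24 + 24.9·2.3·0.18 + 24.9·14.1·0.29 + 2.3·14.1·0.22] = 957.08 + 595.998 = 1553.08.
Because errors are independent across components, Cov(Tᵢ,Tⱼ) = Cov(Xᵢ,Xⱼ); the off-diagonal part of the true-score variance is the same as above.
True-score variance = [8.4²·0.85 + 7.9²·0.58 + 24.9²·0.63 + 2.3²·0.56 + 14.1²·0.78] + 595.998 = 644.814 + 595.998 = 1240.81.
Reliability = 1240.81 / 1553.08 = 0.799.

0.799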